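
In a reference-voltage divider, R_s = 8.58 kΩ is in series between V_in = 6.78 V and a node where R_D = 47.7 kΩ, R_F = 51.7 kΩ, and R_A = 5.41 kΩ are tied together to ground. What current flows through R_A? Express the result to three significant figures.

Equivalent of the parallel group: R_p = 4.441 kΩ.
Node voltage V_A = V_in · R_p/(R_s + R_p) = 6.78 × 0.3411 = 2.313 V.
Branch current I = V_A/R_A = 2.313/5.41 = 0.4275 mA.

I ≈ 0.427 mA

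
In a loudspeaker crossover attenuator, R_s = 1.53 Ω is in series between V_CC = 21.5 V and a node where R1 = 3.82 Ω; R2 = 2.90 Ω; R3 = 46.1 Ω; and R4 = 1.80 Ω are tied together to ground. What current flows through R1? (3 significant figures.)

I ≈ 2.00 A

Equivalent of the parallel group: R_p = 0.8447 Ω.
V_A by voltage divider: V_A = 21.5 × 0.8447/(1.53 + 0.8447) = 7.648 V.
I(R1) = V_A / R1 = 7.648/3.82 = 2.002 A.
(Equivalently: I_total = 9.054 A, then current-divider fraction G_k/ΣG = 0.2211.)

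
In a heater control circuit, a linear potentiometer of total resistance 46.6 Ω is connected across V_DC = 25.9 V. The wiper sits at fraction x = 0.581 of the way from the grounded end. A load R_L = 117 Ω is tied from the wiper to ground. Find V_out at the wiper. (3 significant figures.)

The pot divides into 19.53 Ω above the wiper and 27.07 Ω below.
Lower segment in parallel with the load: 27.07 ‖ 117 = 21.99 Ω.
Loaded-divider output: V_out = 25.9 × 0.5296 = 13.72 V.
(Unloaded: V_out = x·V_DC = 15.0 V.)

V_out ≈ 13.7 V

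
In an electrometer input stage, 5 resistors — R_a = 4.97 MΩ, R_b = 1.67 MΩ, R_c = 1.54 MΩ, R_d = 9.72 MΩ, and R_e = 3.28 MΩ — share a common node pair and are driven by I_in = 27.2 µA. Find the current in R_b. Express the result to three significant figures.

I ≈ 8.77 µA

Conductances: ΣG = 1/4.97 + 1/1.67 + 1/1.54 + 1/9.72 + 1/3.28 = 1.857 (1/MΩ).
Current divider: I(R_b) = I_in · G_k/ΣG = 27.2 × (0.5988/1.857) = 27.2 × 0.3224 = 8.770 µA.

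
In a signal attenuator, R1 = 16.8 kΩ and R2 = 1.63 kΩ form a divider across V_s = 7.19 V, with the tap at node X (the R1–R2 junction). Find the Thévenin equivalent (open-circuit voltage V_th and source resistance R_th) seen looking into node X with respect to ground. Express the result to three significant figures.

With X open, the divider is unloaded: V_th = 7.19 × 1.63/18.43 = 0.6359 V.
With V_s suppressed (replaced by a short), R_th = R1 ‖ R2 = (16.80 × 1.63)/(16.80 + 1.63) = 1.486 kΩ.

V_th ≈ 0.636 V, R_th ≈ 1.49 kΩ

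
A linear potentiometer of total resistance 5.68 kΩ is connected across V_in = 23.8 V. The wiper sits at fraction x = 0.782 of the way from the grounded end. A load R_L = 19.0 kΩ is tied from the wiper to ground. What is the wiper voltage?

The pot divides into 1.238 kΩ above the wiper and 4.442 kΩ below.
R_L loads the lower segment: effective lower R = 3.600 kΩ.
Then V_out = V_in · 3.600/(1.238 + 3.600) = 17.71 V.

V_out ≈ 17.7 V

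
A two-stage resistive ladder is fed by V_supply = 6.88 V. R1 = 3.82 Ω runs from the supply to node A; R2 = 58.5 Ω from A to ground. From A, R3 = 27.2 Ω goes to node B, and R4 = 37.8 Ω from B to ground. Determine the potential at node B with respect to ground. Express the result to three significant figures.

The second stage (R3 + R4 = 65.00 Ω) loads node A in parallel with R2.
R2 ‖ (R3+R4) = 30.79 Ω.
V_A = 6.88 × 30.79/(3.82 + 30.79) = 6.121 V.
V_B = V_A × 0.5815 = 3.559 V.

V_B ≈ 3.56 V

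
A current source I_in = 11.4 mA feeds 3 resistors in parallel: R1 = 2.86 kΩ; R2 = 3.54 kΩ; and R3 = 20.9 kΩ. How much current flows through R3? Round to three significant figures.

ΣG = 1/2.86 + 1/3.54 + 1/20.9 = 0.6800.
By the current-divider rule, I = I_in · G_k/ΣG = 11.4 × 0.07036 = 0.8022 mA.

I ≈ 0.802 mA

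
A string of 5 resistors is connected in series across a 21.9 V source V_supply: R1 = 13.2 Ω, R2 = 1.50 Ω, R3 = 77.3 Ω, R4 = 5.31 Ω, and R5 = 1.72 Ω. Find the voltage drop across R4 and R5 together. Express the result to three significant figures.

Series total: ΣR = 13.2 + 1.50 + 77.3 + 5.31 + 1.72 = 99.03 Ω.
R_{R4..R5} = 5.31 + 1.72 = 7.030 Ω.
V = V_supply · R/ΣR = 21.9 × 0.07099 = 1.555 V.

V ≈ 1.55 V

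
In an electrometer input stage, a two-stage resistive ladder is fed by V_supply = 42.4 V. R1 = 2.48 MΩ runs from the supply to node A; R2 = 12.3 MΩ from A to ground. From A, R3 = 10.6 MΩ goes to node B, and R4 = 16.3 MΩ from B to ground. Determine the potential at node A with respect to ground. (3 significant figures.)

V_A ≈ 32.8 V

The second stage (R3 + R4 = 26.90 MΩ) loads node A in parallel with R2.
Effective lower resistance at A: R2 ‖ 26.90 = 8.441 MΩ.
First divider: V_A = V_supply · 8.441/(2.48 + 8.441) = 32.77 V.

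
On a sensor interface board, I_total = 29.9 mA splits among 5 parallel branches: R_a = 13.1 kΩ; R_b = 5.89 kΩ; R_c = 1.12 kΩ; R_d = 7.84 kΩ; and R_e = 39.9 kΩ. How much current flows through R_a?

I ≈ 1.77 mA

Conductances: ΣG = 1/13.1 + 1/5.89 + 1/1.12 + 1/7.84 + 1/39.9 = 1.292 (1/kΩ).
By the current-divider rule, I = I_total · G_k/ΣG = 29.9 × 0.05910 = 1.767 mA.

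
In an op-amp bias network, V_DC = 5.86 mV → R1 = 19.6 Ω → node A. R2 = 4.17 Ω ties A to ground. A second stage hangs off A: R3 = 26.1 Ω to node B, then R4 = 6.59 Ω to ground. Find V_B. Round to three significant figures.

The second stage (R3 + R4 = 32.69 Ω) loads node A in parallel with R2.
Effective lower resistance at A: R2 ‖ 32.69 = 3.698 Ω.
First divider: V_A = V_DC · 3.698/(19.6 + 3.698) = 0.9302 mV.
Then the unloaded second divider: V_B = V_A × R4/(R3+R4) = 0.9302 × 0.2016 = 0.1875 mV.

V_B ≈ 0.188 mV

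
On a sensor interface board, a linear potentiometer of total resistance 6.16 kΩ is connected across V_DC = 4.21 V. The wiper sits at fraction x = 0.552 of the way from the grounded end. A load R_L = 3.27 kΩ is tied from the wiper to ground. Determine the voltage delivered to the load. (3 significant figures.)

The pot divides into 2.760 kΩ above the wiper and 3.400 kΩ below.
Lower segment in parallel with the load: 3.400 ‖ 3.27 = 1.667 kΩ.
V_out = 4.21 × 1.667/(2.760 + 1.667) = 1.585 V.

V_out ≈ 1.59 V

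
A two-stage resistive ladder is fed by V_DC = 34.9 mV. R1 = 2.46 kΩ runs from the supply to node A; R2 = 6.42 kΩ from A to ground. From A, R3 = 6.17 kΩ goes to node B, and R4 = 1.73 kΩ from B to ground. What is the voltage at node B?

The second stage (R3 + R4 = 7.900 kΩ) loads node A in parallel with R2.
Effective lower resistance at A: R2 ‖ 7.900 = 3.542 kΩ.
V_A = 34.9 × 3.542/(2.46 + 3.542) = 20.60 mV.
V_B = V_A × 0.2190 = 4.510 mV.

V_B ≈ 4.51 mV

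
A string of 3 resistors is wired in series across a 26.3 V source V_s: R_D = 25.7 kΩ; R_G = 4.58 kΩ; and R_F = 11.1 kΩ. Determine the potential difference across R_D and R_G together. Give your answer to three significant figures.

V ≈ 19.2 V

Total series resistance ΣR = 25.7 + 4.58 + 11.1 = 41.38 kΩ.
R_{R_D..R_G} = 25.7 + 4.58 = 30.28 kΩ.
By the voltage-divider rule, V = 26.3 × 30.28/41.38 = 19.25 V.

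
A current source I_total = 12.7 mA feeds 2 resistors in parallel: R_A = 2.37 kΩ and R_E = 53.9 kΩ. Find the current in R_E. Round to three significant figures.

I ≈ 0.535 mA

With just two branches, the current splits inversely with resistance.
I(R_E) = 12.7 × 2.37/(2.37 + 53.9) = 12.7 × 0.04212 = 0.5349 mA.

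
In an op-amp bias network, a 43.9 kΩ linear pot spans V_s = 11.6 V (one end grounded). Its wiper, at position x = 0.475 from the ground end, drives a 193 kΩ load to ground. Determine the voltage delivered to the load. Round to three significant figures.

V_out ≈ 5.21 V

Lower segment x·R_p = 20.85 kΩ; upper segment (1−x)·R_p = 23.05 kΩ.
R_L loads the lower segment: effective lower R = 18.82 kΩ.
Then V_out = V_s · 18.82/(23.05 + 18.82) = 5.214 V.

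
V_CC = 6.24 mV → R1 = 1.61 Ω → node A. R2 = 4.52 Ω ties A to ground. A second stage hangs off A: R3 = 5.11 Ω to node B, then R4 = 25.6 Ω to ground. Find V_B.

Node A sees R2 in parallel with the series input of stage 2, R3 + R4 = 30.71 Ω.
R2 ‖ (R3+R4) = 3.940 Ω.
First divider: V_A = V_CC · 3.940/(1.61 + 3.940) = 4.430 mV.
Stage 2 is unloaded, so V_B = V_A · R4/(R3+R4) = 4.430 × 25.6/30.71 = 3.693 mV.

V_B ≈ 3.69 mV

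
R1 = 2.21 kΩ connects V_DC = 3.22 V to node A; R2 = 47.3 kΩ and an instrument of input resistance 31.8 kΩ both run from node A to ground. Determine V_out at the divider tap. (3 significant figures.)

V_out ≈ 2.88 V

First combine the lower leg with the load: R2 ‖ R_L = 19.02 kΩ.
Now apply the divider: V_out = 3.22 × 0.8959 = 2.885 V.
(Unloaded it would be 3.08 V; the load pulls it down.)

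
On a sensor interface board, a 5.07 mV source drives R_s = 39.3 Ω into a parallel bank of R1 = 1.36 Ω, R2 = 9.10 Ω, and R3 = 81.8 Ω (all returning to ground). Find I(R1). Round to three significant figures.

I ≈ 0.107 mA

Combine the parallel branches: R_p = (1/1.36 + 1/9.10 + 1/81.8)⁻¹ = 1.166 Ω.
V_A = 5.07 × 1.166/40.47 = 0.1461 mV.
I(R1) = V_A / R1 = 0.1461/1.36 = 0.1074 mA.
(Check via current divider: I_total = 0.1253 mA; share G_k/ΣG = 0.8576 → same result.)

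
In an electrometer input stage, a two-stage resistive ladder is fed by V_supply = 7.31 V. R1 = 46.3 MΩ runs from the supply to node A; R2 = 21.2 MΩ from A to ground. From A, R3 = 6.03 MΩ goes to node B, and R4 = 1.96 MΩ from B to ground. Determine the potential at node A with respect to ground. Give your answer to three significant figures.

V_A ≈ 0.814 V

Node A sees R2 in parallel with the series input of stage 2, R3 + R4 = 7.990 MΩ.
R2 ‖ (R3+R4) = 5.803 MΩ.
First divider: V_A = V_supply · 5.803/(46.3 + 5.803) = 0.8141 V.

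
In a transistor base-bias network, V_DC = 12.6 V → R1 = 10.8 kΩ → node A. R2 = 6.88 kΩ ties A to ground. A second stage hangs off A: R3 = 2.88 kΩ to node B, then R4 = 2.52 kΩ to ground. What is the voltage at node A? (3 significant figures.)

V_A ≈ 2.76 V

Node A sees R2 in parallel with the series input of stage 2, R3 + R4 = 5.400 kΩ.
R2 ‖ (R3+R4) = 3.025 kΩ.
First divider: V_A = V_DC · 3.025/(10.8 + 3.025) = 2.757 V.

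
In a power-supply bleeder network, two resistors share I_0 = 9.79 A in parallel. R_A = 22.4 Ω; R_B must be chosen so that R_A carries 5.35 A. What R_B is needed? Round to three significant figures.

The fraction through R_A equals R_B/(R_A+R_B).
With f = 0.5465, R_B = R_A · f/(1−f) = 22.4 × 1.205 = 26.99 Ω.

R_B ≈ 27.0 Ω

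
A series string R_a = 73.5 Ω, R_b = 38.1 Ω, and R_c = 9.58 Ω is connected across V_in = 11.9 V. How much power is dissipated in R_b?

The common current is I = 11.9/121.2 = 0.09820 A.
P = I²R = 0.009643 × 38.1 = 0.3674 W.

P ≈ 0.367 W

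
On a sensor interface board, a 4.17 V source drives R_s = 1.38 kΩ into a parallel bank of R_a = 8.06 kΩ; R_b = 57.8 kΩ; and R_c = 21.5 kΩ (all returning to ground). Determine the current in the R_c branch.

I ≈ 0.154 mA

Parallel bank: R_p = 1/(1/8.06 + 1/57.8 + 1/21.5) = 5.322 kΩ.
V_A = 4.17 × 5.322/6.702 = 3.311 V.
Branch current I = V_A/R_c = 3.311/21.5 = 0.1540 mA.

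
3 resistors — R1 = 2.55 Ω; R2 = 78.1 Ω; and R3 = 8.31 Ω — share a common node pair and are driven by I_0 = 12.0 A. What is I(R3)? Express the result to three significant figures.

I ≈ 2.75 A

ΣG = 1/2.55 + 1/78.1 + 1/8.31 = 0.5253.
By the current-divider rule, I = I_0 · G_k/ΣG = 12.0 × 0.2291 = 2.749 A.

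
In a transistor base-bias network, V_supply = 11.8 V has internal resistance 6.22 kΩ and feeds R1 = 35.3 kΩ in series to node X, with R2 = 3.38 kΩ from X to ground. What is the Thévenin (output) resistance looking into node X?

R1' = 6.22 + 35.3 = 41.52 kΩ (source resistance + R1).
Zeroing V_supply shorts the top of R1' to ground, so R_th = R1' ‖ R2 = 3.126 kΩ.

R_th ≈ 3.13 kΩ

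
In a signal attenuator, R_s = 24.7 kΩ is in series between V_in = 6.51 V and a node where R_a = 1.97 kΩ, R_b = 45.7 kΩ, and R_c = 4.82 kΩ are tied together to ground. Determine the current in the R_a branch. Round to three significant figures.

Parallel bank: R_p = 1/(1/1.97 + 1/45.7 + 1/4.82) = 1.357 kΩ.
Node voltage V_A = V_in · R_p/(R_s + R_p) = 6.51 × 0.05208 = 0.3390 V.
I(R_a) = V_A / R_a = 0.3390/1.97 = 0.1721 mA.
(Check via current divider: I_total = 0.2498 mA; share G_k/ΣG = 0.6888 → same result.)

I ≈ 0.172 mA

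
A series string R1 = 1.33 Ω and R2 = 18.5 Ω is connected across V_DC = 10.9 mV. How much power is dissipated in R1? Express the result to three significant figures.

P ≈ 0.402 µW

The common current is I = 10.9/19.83 = 0.5497 mA.
P = I²R = 0.3021 × 1.33 = 0.4018 µW.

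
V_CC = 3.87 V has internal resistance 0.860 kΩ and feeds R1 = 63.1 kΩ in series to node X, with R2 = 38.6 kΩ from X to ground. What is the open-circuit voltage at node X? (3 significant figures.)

V_th ≈ 1.46 V

R1' = 0.860 + 63.1 = 63.96 kΩ (source resistance + R1).
Open-circuit (no load on X): V_th = V_CC · R2/(R1' + R2) = 3.87 × 38.6/(63.96 + 38.6) = 1.457 V.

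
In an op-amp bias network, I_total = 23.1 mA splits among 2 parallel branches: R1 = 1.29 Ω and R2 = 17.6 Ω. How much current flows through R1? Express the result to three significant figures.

Two-branch current divider: I_k = I_total · R_other/(R_1 + R_2).
So I = 23.1 × 17.6/18.89 = 21.52 mA.

I ≈ 21.5 mA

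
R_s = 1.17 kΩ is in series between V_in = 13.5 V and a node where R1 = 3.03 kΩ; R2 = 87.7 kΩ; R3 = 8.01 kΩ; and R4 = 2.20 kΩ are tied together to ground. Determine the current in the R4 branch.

Equivalent of the parallel group: R_p = 1.086 kΩ.
Node voltage V_A = V_in · R_p/(R_s + R_p) = 13.5 × 0.4814 = 6.499 V.
I(R4) = V_A / R4 = 6.499/2.20 = 2.954 mA.

I ≈ 2.95 mA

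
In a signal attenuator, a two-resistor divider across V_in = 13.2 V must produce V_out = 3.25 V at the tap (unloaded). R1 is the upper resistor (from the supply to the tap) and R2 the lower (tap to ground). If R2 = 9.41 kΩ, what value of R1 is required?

R1 ≈ 28.8 kΩ

V_out/V_in = R2/(R1+R2) = 0.2462.
R1 = R2·(1/k − 1) = 9.41 × 3.062 = 28.81 kΩ.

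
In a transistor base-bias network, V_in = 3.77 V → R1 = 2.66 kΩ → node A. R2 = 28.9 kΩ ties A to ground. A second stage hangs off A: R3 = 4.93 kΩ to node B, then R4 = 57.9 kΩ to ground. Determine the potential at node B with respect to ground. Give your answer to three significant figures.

V_B ≈ 3.06 V

The second stage (R3 + R4 = 62.83 kΩ) loads node A in parallel with R2.
Effective lower resistance at A: R2 ‖ 62.83 = 19.79 kΩ.
First divider: V_A = V_in · 19.79/(2.66 + 19.79) = 3.323 V.
Stage 2 is unloaded, so V_B = V_A · R4/(R3+R4) = 3.323 × 57.9/62.83 = 3.063 V.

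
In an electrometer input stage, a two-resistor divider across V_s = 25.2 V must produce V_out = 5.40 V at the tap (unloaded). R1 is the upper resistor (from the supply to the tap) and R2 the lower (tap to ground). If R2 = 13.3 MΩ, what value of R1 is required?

R1 ≈ 48.8 MΩ

V_out/V_s = R2/(R1+R2) = 0.2143.
So R1 = R2 · (V_s/V_out − 1) = 13.3 × (25.2/5.40 − 1) = 13.3 × 3.667 = 48.77 MΩ.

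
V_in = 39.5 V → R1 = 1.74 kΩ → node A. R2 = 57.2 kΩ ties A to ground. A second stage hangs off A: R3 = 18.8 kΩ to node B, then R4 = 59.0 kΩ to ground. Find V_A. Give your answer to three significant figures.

Node A sees R2 in parallel with the series input of stage 2, R3 + R4 = 77.80 kΩ.
R2 ‖ (R3+R4) = 32.96 kΩ.
V_A = 39.5 × 32.96/(1.74 + 32.96) = 37.52 V.

V_A ≈ 37.5 V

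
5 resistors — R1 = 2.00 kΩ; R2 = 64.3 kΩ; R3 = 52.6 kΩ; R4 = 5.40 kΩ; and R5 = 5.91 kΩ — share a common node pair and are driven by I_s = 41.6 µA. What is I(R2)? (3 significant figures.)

Total conductance ΣG = 1/2.00 + 1/64.3 + 1/52.6 + 1/5.40 + 1/5.91 = 0.8890 (units of 1/kΩ).
R2 takes the fraction G_k/ΣG = 0.01555/0.8890 = 0.01749, so I = 41.6 × 0.01749 = 0.7278 µA.

I ≈ 0.728 µA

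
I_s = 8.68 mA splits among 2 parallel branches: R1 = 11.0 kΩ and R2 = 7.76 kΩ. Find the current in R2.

For two parallel branches, I_k = I_s · (other R)/(sum of R).
I(R2) = 8.68 × 11.0/(11.0 + 7.76) = 8.68 × 0.5864 = 5.090 mA.

I ≈ 5.09 mA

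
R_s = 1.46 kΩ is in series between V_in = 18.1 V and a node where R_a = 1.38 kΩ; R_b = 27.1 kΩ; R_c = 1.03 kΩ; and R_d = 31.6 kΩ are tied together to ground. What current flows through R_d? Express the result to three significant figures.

Combine the parallel branches: R_p = (1/1.38 + 1/27.1 + 1/1.03 + 1/31.6)⁻¹ = 0.5669 kΩ.
V_A by voltage divider: V_A = 18.1 × 0.5669/(1.46 + 0.5669) = 5.062 V.
I(R_d) = V_A / R_d = 5.062/31.6 = 0.1602 mA.
(Check via current divider: I_total = 8.930 mA; share G_k/ΣG = 0.01794 → same result.)

I ≈ 0.160 mA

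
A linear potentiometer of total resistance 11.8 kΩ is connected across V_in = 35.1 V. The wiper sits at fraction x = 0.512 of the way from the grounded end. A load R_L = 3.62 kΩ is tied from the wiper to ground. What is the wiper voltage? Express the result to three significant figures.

Split the track: R_lower = x·R_p = 6.042 kΩ, R_upper = (1−x)·R_p = 5.758 kΩ.
(x·R_p) ‖ R_L = 2.264 kΩ.
Then V_out = V_in · 2.264/(5.758 + 2.264) = 9.905 V.

V_out ≈ 9.90 V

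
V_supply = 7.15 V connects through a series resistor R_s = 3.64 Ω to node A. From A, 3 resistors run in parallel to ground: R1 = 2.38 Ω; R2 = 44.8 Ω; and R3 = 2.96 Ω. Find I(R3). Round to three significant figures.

Equivalent of the parallel group: R_p = 1.282 Ω.
V_A = 7.15 × 1.282/4.922 = 1.862 V.
Branch current I = V_A/R3 = 1.862/2.96 = 0.6290 A.
(Check via current divider: I_total = 1.453 A; share G_k/ΣG = 0.4329 → same result.)

I ≈ 0.629 A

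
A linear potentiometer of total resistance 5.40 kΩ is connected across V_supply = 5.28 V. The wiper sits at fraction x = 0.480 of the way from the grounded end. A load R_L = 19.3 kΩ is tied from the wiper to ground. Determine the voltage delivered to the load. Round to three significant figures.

V_out ≈ 2.37 V

The pot divides into 2.808 kΩ above the wiper and 2.592 kΩ below.
(x·R_p) ‖ R_L = 2.285 kΩ.
V_out = 5.28 × 2.285/(2.808 + 2.285) = 2.369 V.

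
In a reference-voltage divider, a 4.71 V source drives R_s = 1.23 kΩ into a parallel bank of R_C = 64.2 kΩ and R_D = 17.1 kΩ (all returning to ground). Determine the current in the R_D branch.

Combine the parallel branches: R_p = (1/64.2 + 1/17.1)⁻¹ = 13.50 kΩ.
V_A by voltage divider: V_A = 4.71 × 13.50/(1.23 + 13.50) = 4.317 V.
I(R_D) = V_A / R_D = 4.317/17.1 = 0.2524 mA.

I ≈ 0.252 mA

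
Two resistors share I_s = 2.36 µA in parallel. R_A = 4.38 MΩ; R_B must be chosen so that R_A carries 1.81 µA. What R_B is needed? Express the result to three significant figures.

In a two-way split, I_A/I_s = R_B/(R_A + R_B).
1.81/2.36 = R_B/(R_A + R_B) → R_B = R_A · (0.7669)/(1 − 0.7669) = 4.38 × 3.291 = 14.41 MΩ.

R_B ≈ 14.4 MΩ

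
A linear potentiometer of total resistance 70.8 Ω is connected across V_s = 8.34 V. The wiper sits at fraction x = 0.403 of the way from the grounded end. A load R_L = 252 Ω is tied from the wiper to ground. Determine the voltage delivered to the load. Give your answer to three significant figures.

The pot divides into 42.27 Ω above the wiper and 28.53 Ω below.
R_L loads the lower segment: effective lower R = 25.63 Ω.
V_out = 8.34 × 25.63/(42.27 + 25.63) = 3.148 V.

V_out ≈ 3.15 V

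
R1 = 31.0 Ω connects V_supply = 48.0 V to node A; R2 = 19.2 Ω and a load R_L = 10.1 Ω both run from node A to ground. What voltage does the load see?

The load sits in parallel with R2, giving an effective lower resistance R2' = R2·R_L/(R2+R_L) = 6.618 Ω.
Then V_out = V_supply · R2'/(R1 + R2') = 48.0 × 6.618/37.62 = 8.445 V.

V_out ≈ 8.44 V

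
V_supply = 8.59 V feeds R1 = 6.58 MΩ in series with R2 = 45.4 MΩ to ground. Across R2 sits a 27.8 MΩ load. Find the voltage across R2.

V_out ≈ 6.22 V

The load sits in parallel with R2, giving an effective lower resistance R2' = R2·R_L/(R2+R_L) = 17.24 MΩ.
Then V_out = V_supply · R2'/(R1 + R2') = 8.59 × 17.24/23.82 = 6.217 V.
(Unloaded it would be 7.50 V; the load pulls it down.)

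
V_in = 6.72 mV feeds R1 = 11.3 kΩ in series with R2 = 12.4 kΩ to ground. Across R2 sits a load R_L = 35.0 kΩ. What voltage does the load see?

V_out ≈ 3.01 mV

The load sits in parallel with R2, giving an effective lower resistance R2' = R2·R_L/(R2+R_L) = 9.156 kΩ.
Voltage divider with the loaded lower leg: V_out = 6.72 × 9.156/(11.3 + 9.156) = 6.72 × 0.4476 = 3.008 mV.
(Unloaded it would be 3.52 mV; the load pulls it down.)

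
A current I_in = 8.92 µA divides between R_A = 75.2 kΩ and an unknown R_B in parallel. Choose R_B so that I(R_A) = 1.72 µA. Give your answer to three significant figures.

In a two-way split, I_A/I_in = R_B/(R_A + R_B).
1.72/8.92 = R_B/(R_A + R_B) → R_B = R_A · (0.1928)/(1 − 0.1928) = 75.2 × 0.2389 = 17.96 kΩ.

R_B ≈ 18.0 kΩ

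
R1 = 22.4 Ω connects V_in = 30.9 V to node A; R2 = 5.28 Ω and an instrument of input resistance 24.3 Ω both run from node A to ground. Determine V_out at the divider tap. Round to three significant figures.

First combine the lower leg with the load: R2 ‖ R_L = 4.338 Ω.
Then V_out = V_in · R2'/(R1 + R2') = 30.9 × 4.338/26.74 = 5.013 V.

V_out ≈ 5.01 V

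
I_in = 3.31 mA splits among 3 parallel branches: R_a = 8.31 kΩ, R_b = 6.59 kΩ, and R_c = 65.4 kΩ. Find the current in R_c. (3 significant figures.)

Conductances: ΣG = 1/8.31 + 1/6.59 + 1/65.4 = 0.2874 (1/kΩ).
Current divider: I(R_c) = I_in · G_k/ΣG = 3.31 × (0.01529/0.2874) = 3.31 × 0.05321 = 0.1761 mA.

I ≈ 0.176 mA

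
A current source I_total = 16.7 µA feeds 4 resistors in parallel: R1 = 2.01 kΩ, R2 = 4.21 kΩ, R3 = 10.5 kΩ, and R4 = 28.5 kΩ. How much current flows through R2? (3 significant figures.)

I ≈ 4.58 µA

Conductances: ΣG = 1/2.01 + 1/4.21 + 1/10.5 + 1/28.5 = 0.8654 (1/kΩ).
Current divider: I(R2) = I_total · G_k/ΣG = 16.7 × (0.2375/0.8654) = 16.7 × 0.2745 = 4.584 µA.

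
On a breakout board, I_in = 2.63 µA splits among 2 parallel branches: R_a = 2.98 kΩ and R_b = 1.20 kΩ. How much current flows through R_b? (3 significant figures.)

For two parallel branches, I_k = I_in · (other R)/(sum of R).
I(R_b) = 2.63 × 2.98/(2.98 + 1.20) = 2.63 × 0.7129 = 1.875 µA.

I ≈ 1.87 µA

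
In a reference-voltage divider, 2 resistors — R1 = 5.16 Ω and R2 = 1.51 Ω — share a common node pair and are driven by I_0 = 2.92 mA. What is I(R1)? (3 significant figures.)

With just two branches, the current splits inversely with resistance.
I(R1) = 2.92 × 1.51/(5.16 + 1.51) = 2.92 × 0.2264 = 0.6610 mA.

I ≈ 0.661 mA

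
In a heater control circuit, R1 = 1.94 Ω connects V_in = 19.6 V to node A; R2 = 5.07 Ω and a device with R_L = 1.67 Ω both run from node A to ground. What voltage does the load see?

First combine the lower leg with the load: R2 ‖ R_L = 1.256 Ω.
Now apply the divider: V_out = 19.6 × 0.3930 = 7.703 V.

V_out ≈ 7.70 V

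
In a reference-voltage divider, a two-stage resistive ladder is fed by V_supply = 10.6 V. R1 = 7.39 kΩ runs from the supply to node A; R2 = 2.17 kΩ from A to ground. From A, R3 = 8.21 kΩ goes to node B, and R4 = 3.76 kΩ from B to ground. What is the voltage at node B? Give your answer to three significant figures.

The second stage (R3 + R4 = 11.97 kΩ) loads node A in parallel with R2.
Effective lower resistance at A: R2 ‖ 11.97 = 1.837 kΩ.
V_A = 10.6 × 1.837/(7.39 + 1.837) = 2.110 V.
Stage 2 is unloaded, so V_B = V_A · R4/(R3+R4) = 2.110 × 3.76/11.97 = 0.6629 V.

V_B ≈ 0.663 V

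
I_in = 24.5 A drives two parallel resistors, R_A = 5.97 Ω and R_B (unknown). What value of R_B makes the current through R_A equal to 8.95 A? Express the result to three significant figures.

R_B ≈ 3.44 Ω

In a two-way split, I_A/I_in = R_B/(R_A + R_B).
With f = 0.3653, R_B = R_A · f/(1−f) = 5.97 × 0.5756 = 3.436 Ω.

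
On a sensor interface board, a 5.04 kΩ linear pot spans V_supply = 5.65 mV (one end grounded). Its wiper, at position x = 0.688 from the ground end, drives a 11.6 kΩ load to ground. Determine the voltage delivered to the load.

Split the track: R_lower = x·R_p = 3.468 kΩ, R_upper = (1−x)·R_p = 1.572 kΩ.
(x·R_p) ‖ R_L = 2.670 kΩ.
Then V_out = V_supply · 2.670/(1.572 + 2.670) = 3.556 mV.
(Unloaded: V_out = x·V_supply = 3.89 mV.)

V_out ≈ 3.56 mV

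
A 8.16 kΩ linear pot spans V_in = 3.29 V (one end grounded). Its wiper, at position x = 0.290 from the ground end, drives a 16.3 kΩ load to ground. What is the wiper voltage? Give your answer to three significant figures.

V_out ≈ 0.865 V

Split the track: R_lower = x·R_p = 2.366 kΩ, R_upper = (1−x)·R_p = 5.794 kΩ.
R_L loads the lower segment: effective lower R = 2.066 kΩ.
V_out = 3.29 × 2.066/(5.794 + 2.066) = 0.8649 V.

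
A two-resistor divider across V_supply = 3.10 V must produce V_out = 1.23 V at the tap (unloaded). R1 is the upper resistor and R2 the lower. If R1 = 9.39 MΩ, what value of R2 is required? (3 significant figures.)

R2 ≈ 6.18 MΩ

Required fraction k = V_out/V_supply = 0.3968.
Rearranging, R2 = R1·k/(1−k) = 9.39 × 0.6578 = 6.176 MΩ.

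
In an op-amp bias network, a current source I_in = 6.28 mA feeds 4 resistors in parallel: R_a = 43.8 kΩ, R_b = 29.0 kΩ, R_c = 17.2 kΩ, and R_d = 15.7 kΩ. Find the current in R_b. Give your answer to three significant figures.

ΣG = 1/43.8 + 1/29.0 + 1/17.2 + 1/15.7 = 0.1791.
By the current-divider rule, I = I_in · G_k/ΣG = 6.28 × 0.1925 = 1.209 mA.

I ≈ 1.21 mA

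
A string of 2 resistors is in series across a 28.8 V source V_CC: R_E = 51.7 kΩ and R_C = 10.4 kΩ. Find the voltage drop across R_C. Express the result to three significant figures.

Total series resistance ΣR = 51.7 + 10.4 = 62.10 kΩ.
Voltage divider: V = V_CC · (10.40 / 62.10) = 28.8 × 0.1675 = 4.823 V.

V ≈ 4.82 V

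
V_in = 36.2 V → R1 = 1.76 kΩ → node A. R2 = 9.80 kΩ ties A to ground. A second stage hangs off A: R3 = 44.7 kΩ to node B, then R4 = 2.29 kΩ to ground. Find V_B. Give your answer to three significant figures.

The second stage (R3 + R4 = 46.99 kΩ) loads node A in parallel with R2.
Effective lower resistance at A: R2 ‖ 46.99 = 8.109 kΩ.
V_A = 36.2 × 8.109/(1.76 + 8.109) = 29.74 V.
Then the unloaded second divider: V_B = V_A × R4/(R3+R4) = 29.74 × 0.04873 = 1.450 V.

V_B ≈ 1.45 V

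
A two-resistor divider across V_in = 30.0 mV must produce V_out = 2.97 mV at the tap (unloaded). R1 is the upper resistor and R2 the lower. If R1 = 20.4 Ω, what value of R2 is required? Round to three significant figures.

Required fraction k = V_out/V_in = 0.09900.
Rearranging, R2 = R1·k/(1−k) = 20.4 × 0.1099 = 2.242 Ω.

R2 ≈ 2.24 Ω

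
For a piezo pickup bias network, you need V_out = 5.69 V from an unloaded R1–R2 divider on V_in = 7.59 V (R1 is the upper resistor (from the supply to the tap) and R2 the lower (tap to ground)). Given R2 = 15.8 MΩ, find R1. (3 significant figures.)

R1 ≈ 5.28 MΩ

The divider ratio is R2/(R1+R2) = 5.69/7.59 = 0.7497.
So R1 = R2 · (V_in/V_out − 1) = 15.8 × (7.59/5.69 − 1) = 15.8 × 0.3339 = 5.276 MΩ.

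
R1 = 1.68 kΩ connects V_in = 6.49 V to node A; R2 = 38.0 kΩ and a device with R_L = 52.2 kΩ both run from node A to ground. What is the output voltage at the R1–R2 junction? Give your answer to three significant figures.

V_out ≈ 6.03 V

The load sits in parallel with R2, giving an effective lower resistance R2' = R2·R_L/(R2+R_L) = 21.99 kΩ.
Now apply the divider: V_out = 6.49 × 0.9290 = 6.029 V.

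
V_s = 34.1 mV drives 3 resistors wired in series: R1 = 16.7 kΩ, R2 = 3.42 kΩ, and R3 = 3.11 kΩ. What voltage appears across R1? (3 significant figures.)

Total series resistance ΣR = 16.7 + 3.42 + 3.11 = 23.23 kΩ.
V = V_s · R/ΣR = 34.1 × 0.7189 = 24.51 mV.

V ≈ 24.5 mV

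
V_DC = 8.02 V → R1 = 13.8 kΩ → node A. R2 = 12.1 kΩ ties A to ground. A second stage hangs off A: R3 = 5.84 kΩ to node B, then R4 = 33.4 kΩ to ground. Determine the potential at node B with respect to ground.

V_B ≈ 2.74 V

Node A sees R2 in parallel with the series input of stage 2, R3 + R4 = 39.24 kΩ.
R2 ‖ (R3+R4) = 9.248 kΩ.
V_A = 8.02 × 9.248/(13.8 + 9.248) = 3.218 V.
V_B = V_A × 0.8512 = 2.739 V.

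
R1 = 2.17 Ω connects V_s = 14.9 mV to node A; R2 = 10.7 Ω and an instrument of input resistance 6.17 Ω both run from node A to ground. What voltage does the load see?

The load sits in parallel with R2, giving an effective lower resistance R2' = R2·R_L/(R2+R_L) = 3.913 Ω.
Then V_out = V_s · R2'/(R1 + R2') = 14.9 × 3.913/6.083 = 9.585 mV.
(Unloaded it would be 12.4 mV; the load pulls it down.)

V_out ≈ 9.59 mV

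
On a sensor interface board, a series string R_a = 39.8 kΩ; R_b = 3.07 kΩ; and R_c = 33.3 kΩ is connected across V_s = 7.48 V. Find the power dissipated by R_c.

P ≈ 0.321 mW

The common current is I = 7.48/76.17 = 0.09820 mA.
P(R_c) = I²·R_c = (0.09820)² × 33.3 = 0.3211 mW.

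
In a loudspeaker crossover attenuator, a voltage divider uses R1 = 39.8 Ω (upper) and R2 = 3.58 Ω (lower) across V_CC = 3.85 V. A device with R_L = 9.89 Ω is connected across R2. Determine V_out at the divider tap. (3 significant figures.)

The load sits in parallel with R2, giving an effective lower resistance R2' = R2·R_L/(R2+R_L) = 2.629 Ω.
Now apply the divider: V_out = 3.85 × 0.06195 = 0.2385 V.
(Unloaded it would be 0.318 V; the load pulls it down.)

V_out ≈ 0.239 V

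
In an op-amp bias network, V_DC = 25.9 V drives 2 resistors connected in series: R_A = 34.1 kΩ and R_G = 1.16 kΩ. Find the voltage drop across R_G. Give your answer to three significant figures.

V ≈ 0.852 V

Total series resistance ΣR = 34.1 + 1.16 = 35.26 kΩ.
V = V_DC · R/ΣR = 25.9 × 0.03290 = 0.8521 V.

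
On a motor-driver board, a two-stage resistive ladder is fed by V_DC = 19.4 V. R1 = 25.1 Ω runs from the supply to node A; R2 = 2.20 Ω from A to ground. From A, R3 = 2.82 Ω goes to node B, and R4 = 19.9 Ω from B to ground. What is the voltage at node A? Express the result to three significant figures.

V_A ≈ 1.44 V

The second stage (R3 + R4 = 22.72 Ω) loads node A in parallel with R2.
R2 ‖ (R3+R4) = 2.006 Ω.
First divider: V_A = V_DC · 2.006/(25.1 + 2.006) = 1.436 V.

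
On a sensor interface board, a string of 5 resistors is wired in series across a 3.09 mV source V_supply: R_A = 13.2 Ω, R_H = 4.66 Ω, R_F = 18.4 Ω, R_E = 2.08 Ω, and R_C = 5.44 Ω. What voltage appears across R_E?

ΣR = 13.2 + 4.66 + 18.4 + 2.08 + 5.44 = 43.78 Ω.
Voltage divider: V = V_supply · (2.080 / 43.78) = 3.09 × 0.04751 = 0.1468 mV.

V ≈ 0.147 mV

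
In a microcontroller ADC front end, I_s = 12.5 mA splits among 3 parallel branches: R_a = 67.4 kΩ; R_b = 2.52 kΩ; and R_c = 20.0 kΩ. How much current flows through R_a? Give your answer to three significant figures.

ΣG = 1/67.4 + 1/2.52 + 1/20.0 = 0.4617.
R_a takes the fraction G_k/ΣG = 0.01484/0.4617 = 0.03214, so I = 12.5 × 0.03214 = 0.4017 mA.

I ≈ 0.402 mA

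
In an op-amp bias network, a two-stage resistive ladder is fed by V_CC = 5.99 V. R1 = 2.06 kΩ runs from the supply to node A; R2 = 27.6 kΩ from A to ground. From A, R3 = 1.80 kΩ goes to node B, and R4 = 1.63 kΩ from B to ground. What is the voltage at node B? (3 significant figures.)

V_B ≈ 1.70 V

Node A sees R2 in parallel with the series input of stage 2, R3 + R4 = 3.430 kΩ.
R2 ‖ (R3+R4) = 3.051 kΩ.
So V_A = 5.99 × 0.5969 = 3.576 V.
Stage 2 is unloaded, so V_B = V_A · R4/(R3+R4) = 3.576 × 1.63/3.430 = 1.699 V.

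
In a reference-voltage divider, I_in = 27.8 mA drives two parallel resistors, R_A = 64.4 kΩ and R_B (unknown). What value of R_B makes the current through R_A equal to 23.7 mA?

The fraction through R_A equals R_B/(R_A+R_B).
With f = 0.8525, R_B = R_A · f/(1−f) = 64.4 × 5.780 = 372.3 kΩ.

R_B ≈ 372 kΩ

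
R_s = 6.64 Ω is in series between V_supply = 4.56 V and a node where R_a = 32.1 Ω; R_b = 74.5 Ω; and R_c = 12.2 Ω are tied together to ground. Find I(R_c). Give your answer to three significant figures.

I ≈ 0.203 A

Parallel bank: R_p = 1/(1/32.1 + 1/74.5 + 1/12.2) = 7.902 Ω.
Node voltage V_A = V_supply · R_p/(R_s + R_p) = 4.56 × 0.5434 = 2.478 V.
I(R_c) = V_A / R_c = 2.478/12.2 = 0.2031 A.
(Check via current divider: I_total = 0.3136 A; share G_k/ΣG = 0.6477 → same result.)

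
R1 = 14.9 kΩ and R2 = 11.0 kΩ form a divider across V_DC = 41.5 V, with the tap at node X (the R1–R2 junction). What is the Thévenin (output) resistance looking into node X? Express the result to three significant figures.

Looking into X with the source shorted: R_th = R1·R2/(R1+R2) = 14.90 × 11.0/25.90 = 6.328 kΩ.

R_th ≈ 6.33 kΩ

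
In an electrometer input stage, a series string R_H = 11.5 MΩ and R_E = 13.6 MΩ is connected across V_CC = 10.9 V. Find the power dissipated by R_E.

P ≈ 2.56 µW

Series current I = V_CC/ΣR = 10.9/25.10 = 0.4343 µA.
V(R_E) = I·R = 5.906 V; P = V·I = 5.906 × 0.4343 = 2.565 µW.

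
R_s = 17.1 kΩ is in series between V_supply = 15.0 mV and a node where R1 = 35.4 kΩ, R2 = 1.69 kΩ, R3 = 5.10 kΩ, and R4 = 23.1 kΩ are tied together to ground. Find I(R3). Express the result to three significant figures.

I ≈ 0.187 µA

Equivalent of the parallel group: R_p = 1.164 kΩ.
Node voltage V_A = V_supply · R_p/(R_s + R_p) = 15.0 × 0.06372 = 0.9557 mV.
I(R3) = V_A / R3 = 0.9557/5.10 = 0.1874 µA.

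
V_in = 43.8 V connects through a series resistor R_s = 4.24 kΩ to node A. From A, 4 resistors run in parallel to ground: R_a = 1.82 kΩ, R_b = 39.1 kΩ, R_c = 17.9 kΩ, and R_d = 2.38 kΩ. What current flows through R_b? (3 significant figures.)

I ≈ 0.205 mA

Combine the parallel branches: R_p = (1/1.82 + 1/39.1 + 1/17.9 + 1/2.38)⁻¹ = 0.9514 kΩ.
Node voltage V_A = V_in · R_p/(R_s + R_p) = 43.8 × 0.1833 = 8.027 V.
I(R_b) = V_A / R_b = 8.027/39.1 = 0.2053 mA.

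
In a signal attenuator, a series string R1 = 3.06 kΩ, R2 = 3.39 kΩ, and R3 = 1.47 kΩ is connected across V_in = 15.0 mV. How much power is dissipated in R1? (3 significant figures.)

P ≈ 11.0 nW

ΣR = 7.920 kΩ → I = 15.0/7.920 = 1.894 µA.
P = I²R = 3.587 × 3.06 = 10.98 nW.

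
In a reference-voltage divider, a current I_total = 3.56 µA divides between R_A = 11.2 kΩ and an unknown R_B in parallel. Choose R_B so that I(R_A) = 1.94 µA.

The fraction through R_A equals R_B/(R_A+R_B).
With f = 0.5449, R_B = R_A · f/(1−f) = 11.2 × 1.198 = 13.41 kΩ.

R_B ≈ 13.4 kΩ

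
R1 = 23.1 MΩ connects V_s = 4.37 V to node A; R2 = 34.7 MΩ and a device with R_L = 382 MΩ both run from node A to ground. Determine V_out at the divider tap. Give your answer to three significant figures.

V_out ≈ 2.53 V

First combine the lower leg with the load: R2 ‖ R_L = 31.81 MΩ.
Voltage divider with the loaded lower leg: V_out = 4.37 × 31.81/(23.1 + 31.81) = 4.37 × 0.5793 = 2.532 V.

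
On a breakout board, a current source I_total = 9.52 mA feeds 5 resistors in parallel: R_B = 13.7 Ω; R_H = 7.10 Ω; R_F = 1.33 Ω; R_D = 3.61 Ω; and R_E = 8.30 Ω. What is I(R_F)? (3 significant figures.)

ΣG = 1/13.7 + 1/7.10 + 1/1.33 + 1/3.61 + 1/8.30 = 1.363.
R_F takes the fraction G_k/ΣG = 0.7519/1.363 = 0.5516, so I = 9.52 × 0.5516 = 5.251 mA.

I ≈ 5.25 mA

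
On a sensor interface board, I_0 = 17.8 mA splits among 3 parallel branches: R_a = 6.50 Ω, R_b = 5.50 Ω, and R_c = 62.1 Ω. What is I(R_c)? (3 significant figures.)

I ≈ 0.815 mA

Conductances: ΣG = 1/6.50 + 1/5.50 + 1/62.1 = 0.3518 (1/Ω).
By the current-divider rule, I = I_0 · G_k/ΣG = 17.8 × 0.04578 = 0.8148 mA.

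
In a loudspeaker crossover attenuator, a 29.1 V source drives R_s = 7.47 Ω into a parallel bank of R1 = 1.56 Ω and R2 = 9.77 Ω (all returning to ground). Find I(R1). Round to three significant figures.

I ≈ 2.85 A

Combine the parallel branches: R_p = (1/1.56 + 1/9.77)⁻¹ = 1.345 Ω.
V_A = 29.1 × 1.345/8.815 = 4.441 V.
Branch current I = V_A/R1 = 4.441/1.56 = 2.847 A.
(Equivalently: I_total = 3.301 A, then current-divider fraction G_k/ΣG = 0.8623.)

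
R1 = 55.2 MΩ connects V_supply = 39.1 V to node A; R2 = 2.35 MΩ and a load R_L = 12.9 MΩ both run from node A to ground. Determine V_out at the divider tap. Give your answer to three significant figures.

R2 ‖ R_L = (2.35 × 12.9)/(2.35 + 12.9) = 1.988 MΩ.
Voltage divider with the loaded lower leg: V_out = 39.1 × 1.988/(55.2 + 1.988) = 39.1 × 0.03476 = 1.359 V.
(Unloaded it would be 1.60 V; the load pulls it down.)

V_out ≈ 1.36 V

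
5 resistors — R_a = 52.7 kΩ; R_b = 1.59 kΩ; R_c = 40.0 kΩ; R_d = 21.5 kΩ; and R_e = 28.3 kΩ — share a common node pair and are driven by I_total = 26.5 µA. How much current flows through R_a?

ΣG = 1/52.7 + 1/1.59 + 1/40.0 + 1/21.5 + 1/28.3 = 0.7548.
By the current-divider rule, I = I_total · G_k/ΣG = 26.5 × 0.02514 = 0.6662 µA.

I ≈ 0.666 µA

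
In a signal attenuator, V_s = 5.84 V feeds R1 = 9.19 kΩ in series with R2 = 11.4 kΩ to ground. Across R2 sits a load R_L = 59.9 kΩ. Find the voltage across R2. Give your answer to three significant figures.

The load sits in parallel with R2, giving an effective lower resistance R2' = R2·R_L/(R2+R_L) = 9.577 kΩ.
Voltage divider with the loaded lower leg: V_out = 5.84 × 9.577/(9.19 + 9.577) = 5.84 × 0.5103 = 2.980 V.
(Unloaded it would be 3.23 V; the load pulls it down.)

V_out ≈ 2.98 V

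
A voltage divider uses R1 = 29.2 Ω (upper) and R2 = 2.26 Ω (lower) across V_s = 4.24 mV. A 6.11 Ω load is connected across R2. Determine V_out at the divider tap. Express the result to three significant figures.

First combine the lower leg with the load: R2 ‖ R_L = 1.650 Ω.
Now apply the divider: V_out = 4.24 × 0.05348 = 0.2267 mV.
(Unloaded it would be 0.305 mV; the load pulls it down.)

V_out ≈ 0.227 mV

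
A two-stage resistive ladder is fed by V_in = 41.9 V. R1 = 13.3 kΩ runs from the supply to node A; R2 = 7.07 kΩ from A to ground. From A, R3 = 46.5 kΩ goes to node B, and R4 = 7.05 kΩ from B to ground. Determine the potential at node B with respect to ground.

The second stage (R3 + R4 = 53.55 kΩ) loads node A in parallel with R2.
R2 ‖ (R3+R4) = 6.245 kΩ.
So V_A = 41.9 × 0.3195 = 13.39 V.
V_B = V_A × 0.1317 = 1.763 V.

V_B ≈ 1.76 V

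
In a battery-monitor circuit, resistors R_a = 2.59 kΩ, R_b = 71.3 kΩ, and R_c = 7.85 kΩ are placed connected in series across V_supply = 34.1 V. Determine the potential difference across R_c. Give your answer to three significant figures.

V ≈ 3.27 V

Total series resistance ΣR = 2.59 + 71.3 + 7.85 = 81.74 kΩ.
By the voltage-divider rule, V = 34.1 × 7.850/81.74 = 3.275 V.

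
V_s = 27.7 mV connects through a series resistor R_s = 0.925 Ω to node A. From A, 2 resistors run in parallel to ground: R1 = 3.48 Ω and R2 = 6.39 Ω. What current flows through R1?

I ≈ 5.64 mA

Combine the parallel branches: R_p = (1/3.48 + 1/6.39)⁻¹ = 2.253 Ω.
V_A by voltage divider: V_A = 27.7 × 2.253/(0.925 + 2.253) = 19.64 mV.
Branch current I = V_A/R1 = 19.64/3.48 = 5.643 mA.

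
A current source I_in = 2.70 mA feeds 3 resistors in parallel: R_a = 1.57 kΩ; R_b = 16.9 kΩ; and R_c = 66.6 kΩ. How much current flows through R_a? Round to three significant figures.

ΣG = 1/1.57 + 1/16.9 + 1/66.6 = 0.7111.
R_a takes the fraction G_k/ΣG = 0.6369/0.7111 = 0.8957, so I = 2.70 × 0.8957 = 2.418 mA.

I ≈ 2.42 mA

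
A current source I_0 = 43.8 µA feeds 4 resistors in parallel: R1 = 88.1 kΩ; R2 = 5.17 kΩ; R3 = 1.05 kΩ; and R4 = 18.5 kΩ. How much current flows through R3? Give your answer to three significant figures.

ΣG = 1/88.1 + 1/5.17 + 1/1.05 + 1/18.5 = 1.211.
By the current-divider rule, I = I_0 · G_k/ΣG = 43.8 × 0.7863 = 34.44 µA.

I ≈ 34.4 µA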